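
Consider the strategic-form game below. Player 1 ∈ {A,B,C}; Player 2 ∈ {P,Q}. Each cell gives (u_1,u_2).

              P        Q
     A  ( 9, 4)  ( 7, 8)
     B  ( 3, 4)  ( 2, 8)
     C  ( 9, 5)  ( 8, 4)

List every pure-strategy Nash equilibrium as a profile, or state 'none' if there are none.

(A,P): not NE [P2→Q gives 8>4]
(A,Q): not NE [P1→C gives 8>7]
(B,P): not NE [P1→C gives 9>3; P2→Q gives 8>4]
(B,Q): not NE [P1→C gives 8>2]
(C,P): NE
(C,Q): not NE [P2→P gives 5>4]

PSNE = {(C,P)}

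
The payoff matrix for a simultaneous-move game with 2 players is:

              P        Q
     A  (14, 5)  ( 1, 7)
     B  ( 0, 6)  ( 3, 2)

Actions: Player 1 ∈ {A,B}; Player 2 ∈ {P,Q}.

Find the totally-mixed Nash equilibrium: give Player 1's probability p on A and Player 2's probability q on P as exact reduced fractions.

p=2/3, q=1/8

P1 indiff ⇒ q·14+(1-q)·1 = q·0+(1-q)·3 ⇒ q(14) = (1-q)(2) ⇒ q = 1/8
P2 indiff ⇒ p·5+(1-p)·6 = p·7+(1-p)·2 ⇒ p(-2) = (1-p)(-4) ⇒ p = 2/3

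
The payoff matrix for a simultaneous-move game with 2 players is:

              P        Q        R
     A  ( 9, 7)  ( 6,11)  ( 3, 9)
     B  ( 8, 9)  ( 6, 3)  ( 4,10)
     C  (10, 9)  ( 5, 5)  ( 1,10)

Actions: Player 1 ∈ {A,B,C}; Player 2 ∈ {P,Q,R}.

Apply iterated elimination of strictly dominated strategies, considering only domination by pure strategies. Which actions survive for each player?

P2 drop P (R beats it: A:9>7 B:10>9 C:10>9)
P1 drop C (A beats it: Q:6>5 R:3>1)
P1→{A,B} P2→{Q,R}

Survivors P1:{A,B} P2:{Q,R}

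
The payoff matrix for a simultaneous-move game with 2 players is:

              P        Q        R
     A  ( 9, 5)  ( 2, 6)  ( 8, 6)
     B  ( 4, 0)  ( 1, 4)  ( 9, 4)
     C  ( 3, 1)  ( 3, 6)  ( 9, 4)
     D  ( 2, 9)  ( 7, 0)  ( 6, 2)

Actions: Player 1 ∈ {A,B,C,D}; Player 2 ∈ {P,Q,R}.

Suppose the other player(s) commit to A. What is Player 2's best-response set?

BR_2 = {Q,R}

u_2(P vs A) = 5
u_2(Q vs A) = 6
u_2(R vs A) = 6
max payoff 6 at {Q,R}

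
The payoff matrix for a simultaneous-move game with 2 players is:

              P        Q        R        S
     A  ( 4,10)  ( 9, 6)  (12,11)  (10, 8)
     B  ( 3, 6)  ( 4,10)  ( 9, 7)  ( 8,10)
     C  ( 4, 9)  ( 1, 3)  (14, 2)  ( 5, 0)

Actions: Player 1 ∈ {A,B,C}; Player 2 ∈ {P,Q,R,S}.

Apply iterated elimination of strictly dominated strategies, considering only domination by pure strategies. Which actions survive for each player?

IESDS → P1:{A,C} P2:{P,R}

P1 drop B (A beats it: P:4>3 Q:9>4 R:12>9 S:10>8)
P2 drop Q (P beats it: A:10>6 C:9>3)
P2 drop S (P beats it: A:10>8 C:9>0)
P1→{A,C} P2→{P,R}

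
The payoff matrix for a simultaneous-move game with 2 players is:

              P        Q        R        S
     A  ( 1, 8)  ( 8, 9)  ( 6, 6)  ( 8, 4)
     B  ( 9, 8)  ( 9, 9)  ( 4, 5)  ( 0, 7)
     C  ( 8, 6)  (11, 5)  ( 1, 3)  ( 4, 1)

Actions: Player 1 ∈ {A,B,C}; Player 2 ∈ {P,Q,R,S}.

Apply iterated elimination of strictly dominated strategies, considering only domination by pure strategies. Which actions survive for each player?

P2 drop R (P beats it: A:8>6 B:8>5 C:6>3)
P2 drop S (P beats it: A:8>4 B:8>7 C:6>1)
P1 drop A (B beats it: P:9>1 Q:9>8)
P1→{B,C} P2→{P,Q}

Survivors P1:{B,C} P2:{P,Q}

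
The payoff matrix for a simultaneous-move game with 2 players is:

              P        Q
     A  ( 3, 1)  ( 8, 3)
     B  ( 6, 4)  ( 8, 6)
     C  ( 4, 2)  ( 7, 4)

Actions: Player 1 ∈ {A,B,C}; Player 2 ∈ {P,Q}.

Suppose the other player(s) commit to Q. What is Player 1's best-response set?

u_1(A vs Q) = 8
u_1(B vs Q) = 8
u_1(C vs Q) = 7
max payoff 8 at {A,B}

P1 best: {A,B}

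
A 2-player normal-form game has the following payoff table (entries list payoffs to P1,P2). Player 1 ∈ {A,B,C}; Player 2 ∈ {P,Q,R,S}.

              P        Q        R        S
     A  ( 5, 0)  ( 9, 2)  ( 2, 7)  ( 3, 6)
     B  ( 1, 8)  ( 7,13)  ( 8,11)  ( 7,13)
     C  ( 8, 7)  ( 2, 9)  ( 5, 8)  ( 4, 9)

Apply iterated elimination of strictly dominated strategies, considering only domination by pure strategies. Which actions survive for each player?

P2 drop P (Q beats it: A:2>0 B:13>8 C:9>7)
P1 drop C (B beats it: Q:7>2 R:8>5 S:7>4)
P1→{A,B} P2→{Q,R,S}

Survivors P1:{A,B} P2:{Q,R,S}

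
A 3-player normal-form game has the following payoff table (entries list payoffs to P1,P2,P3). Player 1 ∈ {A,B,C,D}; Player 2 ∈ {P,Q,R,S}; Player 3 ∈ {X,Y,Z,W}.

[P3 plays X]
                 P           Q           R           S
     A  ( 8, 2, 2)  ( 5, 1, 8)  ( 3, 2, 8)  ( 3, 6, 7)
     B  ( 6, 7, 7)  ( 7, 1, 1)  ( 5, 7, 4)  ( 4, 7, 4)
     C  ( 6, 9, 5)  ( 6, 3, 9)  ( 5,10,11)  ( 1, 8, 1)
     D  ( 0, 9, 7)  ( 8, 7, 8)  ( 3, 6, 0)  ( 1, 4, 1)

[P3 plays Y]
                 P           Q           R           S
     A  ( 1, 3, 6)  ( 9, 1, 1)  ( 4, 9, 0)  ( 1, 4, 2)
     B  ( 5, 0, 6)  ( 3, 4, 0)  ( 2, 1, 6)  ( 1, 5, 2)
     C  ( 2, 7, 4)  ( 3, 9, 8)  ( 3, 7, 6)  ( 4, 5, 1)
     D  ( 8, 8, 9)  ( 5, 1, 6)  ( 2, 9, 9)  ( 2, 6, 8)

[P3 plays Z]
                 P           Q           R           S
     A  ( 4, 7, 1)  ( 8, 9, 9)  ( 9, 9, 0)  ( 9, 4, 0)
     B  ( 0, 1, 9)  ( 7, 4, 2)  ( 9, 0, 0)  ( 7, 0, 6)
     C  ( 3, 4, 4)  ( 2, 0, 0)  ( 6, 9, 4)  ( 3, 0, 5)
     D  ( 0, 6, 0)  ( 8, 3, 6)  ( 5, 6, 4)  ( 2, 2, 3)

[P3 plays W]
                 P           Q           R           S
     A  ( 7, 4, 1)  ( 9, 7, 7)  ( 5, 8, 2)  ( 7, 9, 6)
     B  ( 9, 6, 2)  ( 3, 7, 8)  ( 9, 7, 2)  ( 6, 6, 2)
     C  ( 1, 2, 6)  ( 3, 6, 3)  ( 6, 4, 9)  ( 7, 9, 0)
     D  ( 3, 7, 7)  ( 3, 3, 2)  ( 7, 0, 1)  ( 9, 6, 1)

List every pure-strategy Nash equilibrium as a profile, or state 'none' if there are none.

(A,P,X): not NE [P2→S gives 6>2; P3→Y gives 6>2]
(A,P,Y): not NE [P1→D gives 8>1; P2→R gives 9>3]
(A,P,Z): not NE [P2→R gives 9>7; P3→Y gives 6>1]
(A,P,W): not NE [P1→B gives 9>7; P2→S gives 9>4; P3→Y gives 6>1]
(A,Q,X): not NE [P1→D gives 8>5; P2→S gives 6>1; P3→Z gives 9>8]
(A,Q,Y): not NE [P2→R gives 9>1; P3→Z gives 9>1]
(A,Q,Z): NE
(A,Q,W): not NE [P2→S gives 9>7; P3→Z gives 9>7]
(A,R,X): not NE [P1→C gives 5>3; P2→S gives 6>2]
(A,R,Y): not NE [P3→X gives 8>0]
(A,R,Z): not NE [P3→X gives 8>0]
(A,R,W): not NE [P1→B gives 9>5; P2→S gives 9>8; P3→X gives 8>2]
(A,S,X): not NE [P1→B gives 4>3]
(A,S,Y): not NE [P1→C gives 4>1; P2→R gives 9>4; P3→X gives 7>2]
(A,S,Z): not NE [P2→R gives 9>4; P3→X gives 7>0]
(A,S,W): not NE [P1→D gives 9>7; P3→X gives 7>6]
(B,P,X): not NE [P1→A gives 8>6; P3→Z gives 9>7]
(B,P,Y): not NE [P1→D gives 8>5; P2→S gives 5>0; P3→Z gives 9>6]
(B,P,Z): not NE [P1→A gives 4>0; P2→Q gives 4>1]
(B,P,W): not NE [P2→R gives 7>6; P3→Z gives 9>2]
(B,Q,X): not NE [P1→D gives 8>7; P2→S gives 7>1; P3→W gives 8>1]
(B,Q,Y): not NE [P1→A gives 9>3; P2→S gives 5>4; P3→W gives 8>0]
(B,Q,Z): not NE [P1→D gives 8>7; P3→W gives 8>2]
(B,Q,W): not NE [P1→A gives 9>3]
(B,R,X): not NE [P3→Y gives 6>4]
(B,R,Y): not NE [P1→A gives 4>2; P2→S gives 5>1]
(B,R,Z): not NE [P2→Q gives 4>0; P3→Y gives 6>0]
(B,R,W): not NE [P3→Y gives 6>2]
(B,S,X): not NE [P3→Z gives 6>4]
(B,S,Y): not NE [P1→C gives 4>1; P3→Z gives 6>2]
(B,S,Z): not NE [P1→A gives 9>7; P2→Q gives 4>0]
(B,S,W): not NE [P1→D gives 9>6; P2→R gives 7>6; P3→Z gives 6>2]
(C,P,X): not NE [P1→A gives 8>6; P2→R gives 10>9; P3→W gives 6>5]
(C,P,Y): not NE [P1→D gives 8>2; P2→Q gives 9>7; P3→W gives 6>4]
(C,P,Z): not NE [P1→A gives 4>3; P2→R gives 9>4; P3→W gives 6>4]
(C,P,W): not NE [P1→B gives 9>1; P2→S gives 9>2]
(C,Q,X): not NE [P1→D gives 8>6; P2→R gives 10>3]
(C,Q,Y): not NE [P1→A gives 9>3; P3→X gives 9>8]
(C,Q,Z): not NE [P1→D gives 8>2; P2→R gives 9>0; P3→X gives 9>0]
(C,Q,W): not NE [P1→A gives 9>3; P2→S gives 9>6; P3→X gives 9>3]
(C,R,X): NE
(C,R,Y): not NE [P1→A gives 4>3; P2→Q gives 9>7; P3→X gives 11>6]
(C,R,Z): not NE [P1→B gives 9>6; P3→X gives 11>4]
(C,R,W): not NE [P1→B gives 9>6; P2→S gives 9>4; P3→X gives 11>9]
(C,S,X): not NE [P1→B gives 4>1; P2→R gives 10>8; P3→Z gives 5>1]
(C,S,Y): not NE [P2→Q gives 9>5; P3→Z gives 5>1]
(C,S,Z): not NE [P1→A gives 9>3; P2→R gives 9>0]
(C,S,W): not NE [P1→D gives 9>7; P3→Z gives 5>0]
(D,P,X): not NE [P1→A gives 8>0; P3→Y gives 9>7]
(D,P,Y): not NE [P2→R gives 9>8]
(D,P,Z): not NE [P1→A gives 4>0; P3→Y gives 9>0]
(D,P,W): not NE [P1→B gives 9>3; P3→Y gives 9>7]
(D,Q,X): not NE [P2→P gives 9>7]
(D,Q,Y): not NE [P1→A gives 9>5; P2→R gives 9>1; P3→X gives 8>6]
(D,Q,Z): not NE [P2→R gives 6>3; P3→X gives 8>6]
(D,Q,W): not NE [P1→A gives 9>3; P2→P gives 7>3; P3→X gives 8>2]
(D,R,X): not NE [P1→C gives 5>3; P2→P gives 9>6; P3→Y gives 9>0]
(D,R,Y): not NE [P1→A gives 4>2]
(D,R,Z): not NE [P1→B gives 9>5; P3→Y gives 9>4]
(D,R,W): not NE [P1→B gives 9>7; P2→P gives 7>0; P3→Y gives 9>1]
(D,S,X): not NE [P1→B gives 4>1; P2→P gives 9>4; P3→Y gives 8>1]
(D,S,Y): not NE [P1→C gives 4>2; P2→R gives 9>6]
(D,S,Z): not NE [P1→A gives 9>2; P2→R gives 6>2; P3→Y gives 8>3]
(D,S,W): not NE [P2→P gives 7>6; P3→Y gives 8>1]

PSNE = {(A,Q,Z), (C,R,X)}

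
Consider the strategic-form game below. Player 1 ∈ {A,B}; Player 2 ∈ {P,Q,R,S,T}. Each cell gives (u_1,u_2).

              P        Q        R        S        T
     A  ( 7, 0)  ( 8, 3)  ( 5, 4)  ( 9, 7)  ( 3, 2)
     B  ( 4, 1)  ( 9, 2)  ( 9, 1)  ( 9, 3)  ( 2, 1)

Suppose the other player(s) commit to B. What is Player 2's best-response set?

u_2(P vs B) = 1
u_2(Q vs B) = 2
u_2(R vs B) = 1
u_2(S vs B) = 3
u_2(T vs B) = 1
max payoff 3 at {S}

BR_2 = {S}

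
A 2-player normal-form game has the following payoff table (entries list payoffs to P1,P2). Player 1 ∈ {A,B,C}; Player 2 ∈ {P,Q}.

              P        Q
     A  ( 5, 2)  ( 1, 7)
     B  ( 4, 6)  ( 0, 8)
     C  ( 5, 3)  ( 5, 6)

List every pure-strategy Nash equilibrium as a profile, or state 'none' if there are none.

(A,P): not NE [P2→Q gives 7>2]
(A,Q): not NE [P1→C gives 5>1]
(B,P): not NE [P1→C gives 5>4; P2→Q gives 8>6]
(B,Q): not NE [P1→C gives 5>0]
(C,P): not NE [P2→Q gives 6>3]
(C,Q): NE

NE set: (C,Q)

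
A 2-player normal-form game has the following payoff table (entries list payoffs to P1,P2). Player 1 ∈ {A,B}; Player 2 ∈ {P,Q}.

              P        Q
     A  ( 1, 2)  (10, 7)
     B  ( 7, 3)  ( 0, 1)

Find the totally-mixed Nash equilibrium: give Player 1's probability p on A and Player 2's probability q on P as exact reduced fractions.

p=2/7, q=5/8

P1 indiff ⇒ q·1+(1-q)·10 = q·7+(1-q)·0 ⇒ q(-6) = (1-q)(-10) ⇒ q = 5/8
P2 indiff ⇒ p·2+(1-p)·3 = p·7+(1-p)·1 ⇒ p(-5) = (1-p)(-2) ⇒ p = 2/7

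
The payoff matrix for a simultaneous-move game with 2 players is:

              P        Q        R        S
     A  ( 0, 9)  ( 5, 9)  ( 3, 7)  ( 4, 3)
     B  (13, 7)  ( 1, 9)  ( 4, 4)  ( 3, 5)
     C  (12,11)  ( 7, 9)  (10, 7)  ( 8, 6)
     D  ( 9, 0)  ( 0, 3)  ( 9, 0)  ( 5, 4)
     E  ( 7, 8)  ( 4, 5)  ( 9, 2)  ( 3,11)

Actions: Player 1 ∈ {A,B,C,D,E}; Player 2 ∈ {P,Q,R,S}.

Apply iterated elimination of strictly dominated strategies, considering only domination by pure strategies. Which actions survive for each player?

P1 drop A (C beats it: P:12>0 Q:7>5 R:10>3 S:8>4)
P1 drop D (C beats it: P:12>9 Q:7>0 R:10>9 S:8>5)
P1 drop E (C beats it: P:12>7 Q:7>4 R:10>9 S:8>3)
P2 drop R (P beats it: B:7>4 C:11>7)
P2 drop S (P beats it: B:7>5 C:11>6)
P1→{B,C} P2→{P,Q}

IESDS → P1:{B,C} P2:{P,Q}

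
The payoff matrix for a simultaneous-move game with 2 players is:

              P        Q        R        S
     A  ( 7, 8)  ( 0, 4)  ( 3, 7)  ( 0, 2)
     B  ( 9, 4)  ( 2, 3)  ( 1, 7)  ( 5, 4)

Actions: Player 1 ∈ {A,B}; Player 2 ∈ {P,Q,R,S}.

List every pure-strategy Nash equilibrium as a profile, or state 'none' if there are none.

(A,P): not NE [P1→B gives 9>7]
(A,Q): not NE [P1→B gives 2>0; P2→P gives 8>4]
(A,R): not NE [P2→P gives 8>7]
(A,S): not NE [P1→B gives 5>0; P2→P gives 8>2]
(B,P): not NE [P2→R gives 7>4]
(B,Q): not NE [P2→R gives 7>3]
(B,R): not NE [P1→A gives 3>1]
(B,S): not NE [P2→R gives 7>4]

PSNE: ∅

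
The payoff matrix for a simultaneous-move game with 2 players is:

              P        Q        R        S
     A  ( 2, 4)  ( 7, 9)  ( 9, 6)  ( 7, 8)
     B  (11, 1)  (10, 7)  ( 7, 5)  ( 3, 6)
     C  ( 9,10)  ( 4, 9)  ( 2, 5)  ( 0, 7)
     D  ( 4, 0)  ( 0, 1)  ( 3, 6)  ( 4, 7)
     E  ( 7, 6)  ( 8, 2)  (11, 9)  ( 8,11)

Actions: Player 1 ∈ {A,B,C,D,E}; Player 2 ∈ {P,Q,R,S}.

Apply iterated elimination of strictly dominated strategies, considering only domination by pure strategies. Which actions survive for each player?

Remaining: P1:{B,E} P2:{Q,S}

P1 drop A (E beats it: P:7>2 Q:8>7 R:11>9 S:8>7)
P1 drop C (B beats it: P:11>9 Q:10>4 R:7>2 S:3>0)
P1 drop D (E beats it: P:7>4 Q:8>0 R:11>3 S:8>4)
P2 drop P (R beats it: B:5>1 E:9>6)
P2 drop R (S beats it: B:6>5 E:11>9)
P1→{B,E} P2→{Q,S}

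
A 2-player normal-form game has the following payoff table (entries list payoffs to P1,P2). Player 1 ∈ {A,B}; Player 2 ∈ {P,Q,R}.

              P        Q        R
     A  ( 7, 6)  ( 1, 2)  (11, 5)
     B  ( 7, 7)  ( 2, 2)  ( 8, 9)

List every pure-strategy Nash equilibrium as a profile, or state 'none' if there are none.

(A,P): NE
(A,Q): not NE [P1→B gives 2>1; P2→P gives 6>2]
(A,R): not NE [P2→P gives 6>5]
(B,P): not NE [P2→R gives 9>7]
(B,Q): not NE [P2→R gives 9>2]
(B,R): not NE [P1→A gives 11>8]

NE set: (A,P)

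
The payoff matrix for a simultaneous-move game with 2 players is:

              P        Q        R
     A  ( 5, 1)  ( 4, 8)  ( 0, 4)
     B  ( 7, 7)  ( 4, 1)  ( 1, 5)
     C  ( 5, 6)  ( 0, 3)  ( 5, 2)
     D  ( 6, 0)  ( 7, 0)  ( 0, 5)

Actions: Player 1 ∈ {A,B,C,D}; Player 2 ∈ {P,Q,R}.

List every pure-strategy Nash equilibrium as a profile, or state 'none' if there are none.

(A,P): not NE [P1→B gives 7>5; P2→Q gives 8>1]
(A,Q): not NE [P1→D gives 7>4]
(A,R): not NE [P1→C gives 5>0; P2→Q gives 8>4]
(B,P): NE
(B,Q): not NE [P1→D gives 7>4; P2→P gives 7>1]
(B,R): not NE [P1→C gives 5>1; P2→P gives 7>5]
(C,P): not NE [P1→B gives 7>5]
(C,Q): not NE [P1→D gives 7>0; P2→P gives 6>3]
(C,R): not NE [P2→P gives 6>2]
(D,P): not NE [P1→B gives 7>6; P2→R gives 5>0]
(D,Q): not NE [P2→R gives 5>0]
(D,R): not NE [P1→C gives 5>0]

Nash profiles: (B,P)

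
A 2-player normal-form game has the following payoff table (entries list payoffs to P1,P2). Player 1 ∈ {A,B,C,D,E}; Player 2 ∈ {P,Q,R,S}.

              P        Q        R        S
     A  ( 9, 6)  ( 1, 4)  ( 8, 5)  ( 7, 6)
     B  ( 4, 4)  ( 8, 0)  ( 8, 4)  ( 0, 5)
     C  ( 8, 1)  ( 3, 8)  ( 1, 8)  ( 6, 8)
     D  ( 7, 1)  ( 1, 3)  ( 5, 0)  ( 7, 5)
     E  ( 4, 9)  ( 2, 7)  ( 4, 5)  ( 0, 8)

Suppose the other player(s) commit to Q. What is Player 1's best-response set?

argmax u_1 = {B}

u_1(A vs Q) = 1
u_1(B vs Q) = 8
u_1(C vs Q) = 3
u_1(D vs Q) = 1
u_1(E vs Q) = 2
max payoff 8 at {B}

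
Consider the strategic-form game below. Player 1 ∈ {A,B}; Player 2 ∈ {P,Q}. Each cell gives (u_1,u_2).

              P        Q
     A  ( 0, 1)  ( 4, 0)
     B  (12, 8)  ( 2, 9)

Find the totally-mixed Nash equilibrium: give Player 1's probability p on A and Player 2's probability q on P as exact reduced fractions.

P1 indiff ⇒ q·0+(1-q)·4 = q·12+(1-q)·2 ⇒ q(-12) = (1-q)(-2) ⇒ q = 1/7
P2 indiff ⇒ p·1+(1-p)·8 = p·0+(1-p)·9 ⇒ p(1) = (1-p)(1) ⇒ p = 1/2

P1 mixes 1/2 on A; P2 mixes 1/7 on P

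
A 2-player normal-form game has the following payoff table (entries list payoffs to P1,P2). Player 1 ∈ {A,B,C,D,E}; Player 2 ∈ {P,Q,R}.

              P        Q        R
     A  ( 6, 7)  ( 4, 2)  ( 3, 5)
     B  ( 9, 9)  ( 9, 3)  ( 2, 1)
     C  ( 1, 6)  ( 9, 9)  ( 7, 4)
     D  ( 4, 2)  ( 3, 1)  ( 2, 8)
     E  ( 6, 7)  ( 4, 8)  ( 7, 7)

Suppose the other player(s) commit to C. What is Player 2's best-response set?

u_2(P vs C) = 6
u_2(Q vs C) = 9
u_2(R vs C) = 4
max payoff 9 at {Q}

P2 best: {Q}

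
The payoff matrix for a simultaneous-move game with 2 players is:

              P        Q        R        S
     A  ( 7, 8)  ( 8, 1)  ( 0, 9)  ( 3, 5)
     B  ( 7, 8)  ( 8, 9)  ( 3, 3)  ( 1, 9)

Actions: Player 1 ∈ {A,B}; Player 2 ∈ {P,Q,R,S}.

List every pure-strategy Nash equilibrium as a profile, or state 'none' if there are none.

PSNE = {(B,Q)}

(A,P): not NE [P2→R gives 9>8]
(A,Q): not NE [P2→R gives 9>1]
(A,R): not NE [P1→B gives 3>0]
(A,S): not NE [P2→R gives 9>5]
(B,P): not NE [P2→S gives 9>8]
(B,Q): NE
(B,R): not NE [P2→S gives 9>3]
(B,S): not NE [P1→A gives 3>1]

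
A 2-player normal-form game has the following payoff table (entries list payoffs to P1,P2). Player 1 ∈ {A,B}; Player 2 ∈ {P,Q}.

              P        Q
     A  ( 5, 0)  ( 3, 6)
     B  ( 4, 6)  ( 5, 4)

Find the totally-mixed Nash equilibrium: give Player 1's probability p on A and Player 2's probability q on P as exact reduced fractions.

P1 indiff ⇒ q·5+(1-q)·3 = q·4+(1-q)·5 ⇒ q(1) = (1-q)(2) ⇒ q = 2/3
P2 indiff ⇒ p·0+(1-p)·6 = p·6+(1-p)·4 ⇒ p(-6) = (1-p)(-2) ⇒ p = 1/4

P1 mixes 1/4 on A; P2 mixes 2/3 on P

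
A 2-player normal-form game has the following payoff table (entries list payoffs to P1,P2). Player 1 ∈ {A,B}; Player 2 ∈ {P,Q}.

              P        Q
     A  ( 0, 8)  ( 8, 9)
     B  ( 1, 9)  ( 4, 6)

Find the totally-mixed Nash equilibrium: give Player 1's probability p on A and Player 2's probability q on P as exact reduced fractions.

P1 indiff ⇒ q·0+(1-q)·8 = q·1+(1-q)·4 ⇒ q(-1) = (1-q)(-4) ⇒ q = 4/5
P2 indiff ⇒ p·8+(1-p)·9 = p·9+(1-p)·6 ⇒ p(-1) = (1-p)(-3) ⇒ p = 3/4

p=3/4, q=4/5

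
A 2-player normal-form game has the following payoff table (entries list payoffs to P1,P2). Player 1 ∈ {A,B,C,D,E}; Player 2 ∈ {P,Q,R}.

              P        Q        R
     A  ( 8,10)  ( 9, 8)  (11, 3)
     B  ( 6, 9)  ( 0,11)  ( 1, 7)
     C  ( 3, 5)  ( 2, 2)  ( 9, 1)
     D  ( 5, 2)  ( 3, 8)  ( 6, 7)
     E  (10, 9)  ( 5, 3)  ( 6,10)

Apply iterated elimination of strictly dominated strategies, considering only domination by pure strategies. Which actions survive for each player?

P1 drop B (A beats it: P:8>6 Q:9>0 R:11>1)
P1 drop C (A beats it: P:8>3 Q:9>2 R:11>9)
P1 drop D (A beats it: P:8>5 Q:9>3 R:11>6)
P2 drop Q (P beats it: A:10>8 E:9>3)
P1→{A,E} P2→{P,R}

Survivors P1:{A,E} P2:{P,R}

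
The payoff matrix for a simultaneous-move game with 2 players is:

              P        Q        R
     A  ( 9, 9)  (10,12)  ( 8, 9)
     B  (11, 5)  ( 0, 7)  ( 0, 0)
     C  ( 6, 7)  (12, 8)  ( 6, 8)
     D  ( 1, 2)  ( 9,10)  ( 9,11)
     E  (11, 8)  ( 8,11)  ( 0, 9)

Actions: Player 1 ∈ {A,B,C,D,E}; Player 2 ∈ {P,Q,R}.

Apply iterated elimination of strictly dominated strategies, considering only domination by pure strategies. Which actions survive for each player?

IESDS → P1:{A,C,D} P2:{Q,R}

P2 drop P (Q beats it: A:12>9 B:7>5 C:8>7 D:10>2 E:11>8)
P1 drop B (A beats it: Q:10>0 R:8>0)
P1 drop E (A beats it: Q:10>8 R:8>0)
P1→{A,C,D} P2→{Q,R}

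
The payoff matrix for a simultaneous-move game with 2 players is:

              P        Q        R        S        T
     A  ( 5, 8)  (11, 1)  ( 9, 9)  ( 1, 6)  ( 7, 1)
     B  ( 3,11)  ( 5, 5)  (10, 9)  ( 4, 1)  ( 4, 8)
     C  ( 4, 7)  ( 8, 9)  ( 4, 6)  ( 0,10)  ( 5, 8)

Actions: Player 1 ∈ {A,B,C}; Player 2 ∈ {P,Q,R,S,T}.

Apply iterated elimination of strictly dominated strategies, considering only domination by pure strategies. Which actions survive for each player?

P1 drop C (A beats it: P:5>4 Q:11>8 R:9>4 S:1>0 T:7>5)
P2 drop Q (P beats it: A:8>1 B:11>5)
P2 drop S (P beats it: A:8>6 B:11>1)
P2 drop T (P beats it: A:8>1 B:11>8)
P1→{A,B} P2→{P,R}

IESDS → P1:{A,B} P2:{P,R}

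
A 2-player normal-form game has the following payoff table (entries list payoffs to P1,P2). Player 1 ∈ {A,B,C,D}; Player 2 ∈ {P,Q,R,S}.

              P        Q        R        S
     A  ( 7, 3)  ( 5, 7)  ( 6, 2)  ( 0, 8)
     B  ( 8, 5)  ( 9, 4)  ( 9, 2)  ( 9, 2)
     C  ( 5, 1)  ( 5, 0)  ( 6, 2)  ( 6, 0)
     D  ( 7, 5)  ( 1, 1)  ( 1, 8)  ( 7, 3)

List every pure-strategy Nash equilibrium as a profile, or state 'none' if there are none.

NE set: (B,P)

(A,P): not NE [P1→B gives 8>7; P2→S gives 8>3]
(A,Q): not NE [P1→B gives 9>5; P2→S gives 8>7]
(A,R): not NE [P1→B gives 9>6; P2→S gives 8>2]
(A,S): not NE [P1→B gives 9>0]
(B,P): NE
(B,Q): not NE [P2→P gives 5>4]
(B,R): not NE [P2→P gives 5>2]
(B,S): not NE [P2→P gives 5>2]
(C,P): not NE [P1→B gives 8>5; P2→R gives 2>1]
(C,Q): not NE [P1→B gives 9>5; P2→R gives 2>0]
(C,R): not NE [P1→B gives 9>6]
(C,S): not NE [P1→B gives 9>6; P2→R gives 2>0]
(D,P): not NE [P1→B gives 8>7; P2→R gives 8>5]
(D,Q): not NE [P1→B gives 9>1; P2→R gives 8>1]
(D,R): not NE [P1→B gives 9>1]
(D,S): not NE [P1→B gives 9>7; P2→R gives 8>3]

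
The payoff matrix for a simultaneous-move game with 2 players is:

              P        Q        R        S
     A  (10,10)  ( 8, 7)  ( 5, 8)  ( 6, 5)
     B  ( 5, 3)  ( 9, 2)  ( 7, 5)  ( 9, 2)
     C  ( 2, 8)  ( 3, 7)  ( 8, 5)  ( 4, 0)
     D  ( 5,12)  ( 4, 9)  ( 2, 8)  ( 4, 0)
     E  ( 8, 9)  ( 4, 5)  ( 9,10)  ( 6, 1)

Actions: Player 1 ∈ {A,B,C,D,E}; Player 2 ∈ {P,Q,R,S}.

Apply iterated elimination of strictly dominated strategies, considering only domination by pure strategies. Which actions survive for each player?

P1 drop C (E beats it: P:8>2 Q:4>3 R:9>8 S:6>4)
P1 drop D (A beats it: P:10>5 Q:8>4 R:5>2 S:6>4)
P2 drop Q (P beats it: A:10>7 B:3>2 E:9>5)
P2 drop S (P beats it: A:10>5 B:3>2 E:9>1)
P1 drop B (E beats it: P:8>5 R:9>7)
P1→{A,E} P2→{P,R}

IESDS → P1:{A,E} P2:{P,R}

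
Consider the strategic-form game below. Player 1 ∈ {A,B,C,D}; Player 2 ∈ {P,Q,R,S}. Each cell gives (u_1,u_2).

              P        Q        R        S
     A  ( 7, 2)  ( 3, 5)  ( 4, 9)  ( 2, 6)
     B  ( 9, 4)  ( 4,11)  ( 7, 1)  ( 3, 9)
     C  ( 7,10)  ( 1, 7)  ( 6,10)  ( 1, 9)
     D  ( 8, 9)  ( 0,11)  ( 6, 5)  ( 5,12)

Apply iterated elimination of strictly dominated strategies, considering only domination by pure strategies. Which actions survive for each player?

Survivors P1:{B,D} P2:{Q,S}

P1 drop A (B beats it: P:9>7 Q:4>3 R:7>4 S:3>2)
P1 drop C (B beats it: P:9>7 Q:4>1 R:7>6 S:3>1)
P2 drop P (Q beats it: B:11>4 D:11>9)
P2 drop R (Q beats it: B:11>1 D:11>5)
P1→{B,D} P2→{Q,S}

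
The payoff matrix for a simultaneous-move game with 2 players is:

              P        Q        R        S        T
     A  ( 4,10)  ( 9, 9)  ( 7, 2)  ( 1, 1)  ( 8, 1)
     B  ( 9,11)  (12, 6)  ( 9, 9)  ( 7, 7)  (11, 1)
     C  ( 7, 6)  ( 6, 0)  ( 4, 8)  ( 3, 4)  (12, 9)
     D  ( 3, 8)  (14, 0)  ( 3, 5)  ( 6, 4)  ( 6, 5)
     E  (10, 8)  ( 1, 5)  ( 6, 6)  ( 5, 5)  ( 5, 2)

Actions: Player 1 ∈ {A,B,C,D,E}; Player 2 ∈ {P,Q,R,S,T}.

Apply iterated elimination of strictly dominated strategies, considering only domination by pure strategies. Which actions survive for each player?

Survivors P1:{B,C,E} P2:{P,R,T}

P1 drop A (B beats it: P:9>4 Q:12>9 R:9>7 S:7>1 T:11>8)
P2 drop Q (P beats it: B:11>6 C:6>0 D:8>0 E:8>5)
P1 drop D (B beats it: P:9>3 R:9>3 S:7>6 T:11>6)
P2 drop S (P beats it: B:11>7 C:6>4 E:8>5)
P1→{B,C,E} P2→{P,R,T}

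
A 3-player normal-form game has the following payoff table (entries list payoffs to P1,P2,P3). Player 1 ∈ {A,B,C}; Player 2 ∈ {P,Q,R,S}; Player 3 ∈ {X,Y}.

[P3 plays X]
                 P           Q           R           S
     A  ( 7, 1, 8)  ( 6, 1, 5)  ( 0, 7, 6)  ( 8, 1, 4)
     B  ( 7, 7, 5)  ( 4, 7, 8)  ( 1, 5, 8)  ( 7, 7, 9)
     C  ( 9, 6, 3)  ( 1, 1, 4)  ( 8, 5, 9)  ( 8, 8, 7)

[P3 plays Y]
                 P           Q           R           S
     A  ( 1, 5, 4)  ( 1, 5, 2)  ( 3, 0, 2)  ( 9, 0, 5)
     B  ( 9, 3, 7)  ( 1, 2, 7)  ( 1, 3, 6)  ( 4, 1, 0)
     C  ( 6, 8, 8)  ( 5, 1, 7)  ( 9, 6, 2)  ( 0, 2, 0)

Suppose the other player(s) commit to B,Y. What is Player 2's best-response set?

u_2(P vs B,Y) = 3
u_2(Q vs B,Y) = 2
u_2(R vs B,Y) = 3
u_2(S vs B,Y) = 1
max payoff 3 at {P,R}

P2 best: {P,R}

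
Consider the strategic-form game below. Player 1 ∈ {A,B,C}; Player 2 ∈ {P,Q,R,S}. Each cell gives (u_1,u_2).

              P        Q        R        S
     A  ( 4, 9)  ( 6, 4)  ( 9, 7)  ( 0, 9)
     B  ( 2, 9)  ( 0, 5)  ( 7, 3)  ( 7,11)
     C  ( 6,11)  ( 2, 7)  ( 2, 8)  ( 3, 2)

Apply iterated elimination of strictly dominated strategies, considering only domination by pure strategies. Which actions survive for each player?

P2 drop Q (P beats it: A:9>4 B:9>5 C:11>7)
P2 drop R (P beats it: A:9>7 B:9>3 C:11>8)
P1 drop A (C beats it: P:6>4 S:3>0)
P1→{B,C} P2→{P,S}

Survivors P1:{B,C} P2:{P,S}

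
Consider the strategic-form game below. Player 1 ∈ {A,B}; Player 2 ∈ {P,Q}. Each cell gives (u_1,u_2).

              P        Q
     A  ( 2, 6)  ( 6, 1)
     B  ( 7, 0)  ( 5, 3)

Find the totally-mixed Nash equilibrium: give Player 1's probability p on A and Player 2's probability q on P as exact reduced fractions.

p=3/8, q=1/6

P1 indiff ⇒ q·2+(1-q)·6 = q·7+(1-q)·5 ⇒ q(-5) = (1-q)(-1) ⇒ q = 1/6
P2 indiff ⇒ p·6+(1-p)·0 = p·1+(1-p)·3 ⇒ p(5) = (1-p)(3) ⇒ p = 3/8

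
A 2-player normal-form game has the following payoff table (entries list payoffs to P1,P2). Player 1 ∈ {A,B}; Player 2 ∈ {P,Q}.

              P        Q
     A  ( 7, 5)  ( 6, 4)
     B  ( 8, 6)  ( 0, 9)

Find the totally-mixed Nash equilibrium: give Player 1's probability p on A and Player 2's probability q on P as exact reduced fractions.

P1 indiff ⇒ q·7+(1-q)·6 = q·8+(1-q)·0 ⇒ q(-1) = (1-q)(-6) ⇒ q = 6/7
P2 indiff ⇒ p·5+(1-p)·6 = p·4+(1-p)·9 ⇒ p(1) = (1-p)(3) ⇒ p = 3/4

p=3/4, q=6/7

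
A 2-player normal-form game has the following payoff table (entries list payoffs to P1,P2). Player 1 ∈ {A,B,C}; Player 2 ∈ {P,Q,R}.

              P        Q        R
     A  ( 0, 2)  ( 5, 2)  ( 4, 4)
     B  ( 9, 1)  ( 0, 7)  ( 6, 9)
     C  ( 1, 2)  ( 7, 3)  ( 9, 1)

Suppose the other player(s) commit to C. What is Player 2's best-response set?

u_2(P vs C) = 2
u_2(Q vs C) = 3
u_2(R vs C) = 1
max payoff 3 at {Q}

BR_2 = {Q}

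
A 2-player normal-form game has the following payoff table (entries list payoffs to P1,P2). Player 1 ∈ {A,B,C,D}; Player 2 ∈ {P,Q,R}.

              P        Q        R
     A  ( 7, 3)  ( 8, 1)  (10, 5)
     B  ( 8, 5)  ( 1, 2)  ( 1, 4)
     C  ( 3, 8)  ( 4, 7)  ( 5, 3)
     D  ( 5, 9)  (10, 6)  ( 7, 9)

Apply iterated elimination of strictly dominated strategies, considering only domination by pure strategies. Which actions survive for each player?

P1 drop C (A beats it: P:7>3 Q:8>4 R:10>5)
P2 drop Q (P beats it: A:3>1 B:5>2 D:9>6)
P1 drop D (A beats it: P:7>5 R:10>7)
P1→{A,B} P2→{P,R}

Remaining: P1:{A,B} P2:{P,R}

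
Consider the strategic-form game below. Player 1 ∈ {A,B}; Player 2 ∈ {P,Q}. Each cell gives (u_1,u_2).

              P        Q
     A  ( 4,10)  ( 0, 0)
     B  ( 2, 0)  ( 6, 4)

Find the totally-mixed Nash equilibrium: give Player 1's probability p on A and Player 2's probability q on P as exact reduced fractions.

P1 indiff ⇒ q·4+(1-q)·0 = q·2+(1-q)·6 ⇒ q(2) = (1-q)(6) ⇒ q = 3/4
P2 indiff ⇒ p·10+(1-p)·0 = p·0+(1-p)·4 ⇒ p(10) = (1-p)(4) ⇒ p = 2/7

P1 mixes 2/7 on A; P2 mixes 3/4 on P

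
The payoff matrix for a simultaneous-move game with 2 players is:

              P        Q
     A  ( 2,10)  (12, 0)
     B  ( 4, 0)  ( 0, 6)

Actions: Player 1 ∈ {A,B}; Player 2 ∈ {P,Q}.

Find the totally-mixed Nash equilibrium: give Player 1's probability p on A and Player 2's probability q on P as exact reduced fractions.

P1 indiff ⇒ q·2+(1-q)·12 = q·4+(1-q)·0 ⇒ q(-2) = (1-q)(-12) ⇒ q = 6/7
P2 indiff ⇒ p·10+(1-p)·0 = p·0+(1-p)·6 ⇒ p(10) = (1-p)(6) ⇒ p = 3/8

(p,q) = (3/8, 6/7)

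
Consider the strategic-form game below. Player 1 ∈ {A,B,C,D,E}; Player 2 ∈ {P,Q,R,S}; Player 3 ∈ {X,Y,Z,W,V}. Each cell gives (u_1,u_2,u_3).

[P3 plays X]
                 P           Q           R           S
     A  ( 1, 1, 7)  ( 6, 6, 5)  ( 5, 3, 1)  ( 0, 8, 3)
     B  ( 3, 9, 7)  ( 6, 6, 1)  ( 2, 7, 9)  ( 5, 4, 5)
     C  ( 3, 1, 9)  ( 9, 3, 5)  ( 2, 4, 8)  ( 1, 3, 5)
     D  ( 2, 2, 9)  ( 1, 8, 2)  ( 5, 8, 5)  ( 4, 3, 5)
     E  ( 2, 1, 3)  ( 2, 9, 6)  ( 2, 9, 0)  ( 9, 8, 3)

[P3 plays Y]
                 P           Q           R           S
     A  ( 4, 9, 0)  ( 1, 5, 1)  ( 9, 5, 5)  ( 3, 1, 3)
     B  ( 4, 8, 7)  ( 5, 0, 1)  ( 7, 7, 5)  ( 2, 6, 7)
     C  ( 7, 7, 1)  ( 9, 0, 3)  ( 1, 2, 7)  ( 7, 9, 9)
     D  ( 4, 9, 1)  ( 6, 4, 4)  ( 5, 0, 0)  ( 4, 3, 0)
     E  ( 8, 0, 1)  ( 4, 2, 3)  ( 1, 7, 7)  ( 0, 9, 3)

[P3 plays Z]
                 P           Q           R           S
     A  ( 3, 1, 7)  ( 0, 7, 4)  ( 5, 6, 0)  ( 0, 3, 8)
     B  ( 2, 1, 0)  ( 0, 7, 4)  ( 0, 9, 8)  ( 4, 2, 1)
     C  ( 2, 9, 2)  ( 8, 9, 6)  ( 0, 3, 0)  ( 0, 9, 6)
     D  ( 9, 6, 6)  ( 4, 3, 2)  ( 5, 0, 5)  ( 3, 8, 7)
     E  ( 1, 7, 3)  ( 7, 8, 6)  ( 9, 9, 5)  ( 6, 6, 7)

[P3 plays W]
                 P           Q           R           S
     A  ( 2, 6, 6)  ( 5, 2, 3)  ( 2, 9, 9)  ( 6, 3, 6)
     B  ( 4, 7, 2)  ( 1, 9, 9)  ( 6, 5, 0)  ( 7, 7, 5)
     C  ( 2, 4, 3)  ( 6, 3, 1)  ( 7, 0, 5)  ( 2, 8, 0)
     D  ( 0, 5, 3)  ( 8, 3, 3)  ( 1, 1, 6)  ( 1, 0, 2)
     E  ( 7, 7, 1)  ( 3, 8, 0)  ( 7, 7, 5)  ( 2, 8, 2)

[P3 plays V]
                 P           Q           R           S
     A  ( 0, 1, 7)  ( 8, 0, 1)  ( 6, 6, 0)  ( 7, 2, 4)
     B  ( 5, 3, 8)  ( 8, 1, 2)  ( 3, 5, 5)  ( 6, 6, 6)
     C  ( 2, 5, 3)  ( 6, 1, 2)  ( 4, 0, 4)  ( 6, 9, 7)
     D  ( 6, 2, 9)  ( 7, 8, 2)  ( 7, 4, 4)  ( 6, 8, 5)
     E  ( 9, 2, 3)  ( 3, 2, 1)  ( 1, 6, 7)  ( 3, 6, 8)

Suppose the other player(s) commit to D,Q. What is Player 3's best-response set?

u_3(X vs D,Q) = 2
u_3(Y vs D,Q) = 4
u_3(Z vs D,Q) = 2
u_3(W vs D,Q) = 3
u_3(V vs D,Q) = 2
max payoff 4 at {Y}

BR_3 = {Y}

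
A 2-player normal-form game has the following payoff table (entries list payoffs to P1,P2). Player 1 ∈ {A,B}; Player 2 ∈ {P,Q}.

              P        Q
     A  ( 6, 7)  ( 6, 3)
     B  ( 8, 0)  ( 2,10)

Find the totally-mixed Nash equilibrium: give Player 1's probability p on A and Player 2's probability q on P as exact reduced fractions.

P1 indiff ⇒ q·6+(1-q)·6 = q·8+(1-q)·2 ⇒ q(-2) = (1-q)(-4) ⇒ q = 2/3
P2 indiff ⇒ p·7+(1-p)·0 = p·3+(1-p)·10 ⇒ p(4) = (1-p)(10) ⇒ p = 5/7

p=5/7, q=2/3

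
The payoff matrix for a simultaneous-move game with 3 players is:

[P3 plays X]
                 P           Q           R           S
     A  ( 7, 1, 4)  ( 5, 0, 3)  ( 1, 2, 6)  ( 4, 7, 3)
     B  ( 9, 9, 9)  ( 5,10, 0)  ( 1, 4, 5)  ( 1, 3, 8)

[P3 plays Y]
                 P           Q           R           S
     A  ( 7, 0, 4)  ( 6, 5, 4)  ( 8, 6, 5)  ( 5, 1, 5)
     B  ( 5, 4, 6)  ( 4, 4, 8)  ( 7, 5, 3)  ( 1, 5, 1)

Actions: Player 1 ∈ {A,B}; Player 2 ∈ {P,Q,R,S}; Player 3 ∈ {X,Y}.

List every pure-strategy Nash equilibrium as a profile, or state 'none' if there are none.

(A,P,X): not NE [P1→B gives 9>7; P2→S gives 7>1]
(A,P,Y): not NE [P2→R gives 6>0]
(A,Q,X): not NE [P2→S gives 7>0; P3→Y gives 4>3]
(A,Q,Y): not NE [P2→R gives 6>5]
(A,R,X): not NE [P2→S gives 7>2]
(A,R,Y): not NE [P3→X gives 6>5]
(A,S,X): not NE [P3→Y gives 5>3]
(A,S,Y): not NE [P2→R gives 6>1]
(B,P,X): not NE [P2→Q gives 10>9]
(B,P,Y): not NE [P1→A gives 7>5; P2→S gives 5>4; P3→X gives 9>6]
(B,Q,X): not NE [P3→Y gives 8>0]
(B,Q,Y): not NE [P1→A gives 6>4; P2→S gives 5>4]
(B,R,X): not NE [P2→Q gives 10>4]
(B,R,Y): not NE [P1→A gives 8>7; P3→X gives 5>3]
(B,S,X): not NE [P1→A gives 4>1; P2→Q gives 10>3]
(B,S,Y): not NE [P1→A gives 5>1; P3→X gives 8>1]

No pure NE.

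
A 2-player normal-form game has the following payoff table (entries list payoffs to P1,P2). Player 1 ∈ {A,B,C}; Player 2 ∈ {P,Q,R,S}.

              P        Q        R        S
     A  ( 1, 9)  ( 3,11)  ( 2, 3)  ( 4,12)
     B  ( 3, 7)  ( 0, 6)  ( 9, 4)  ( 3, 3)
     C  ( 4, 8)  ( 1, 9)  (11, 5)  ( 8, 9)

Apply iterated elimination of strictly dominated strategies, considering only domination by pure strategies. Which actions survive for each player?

Remaining: P1:{A,C} P2:{Q,S}

P1 drop B (C beats it: P:4>3 Q:1>0 R:11>9 S:8>3)
P2 drop P (Q beats it: A:11>9 C:9>8)
P2 drop R (Q beats it: A:11>3 C:9>5)
P1→{A,C} P2→{Q,S}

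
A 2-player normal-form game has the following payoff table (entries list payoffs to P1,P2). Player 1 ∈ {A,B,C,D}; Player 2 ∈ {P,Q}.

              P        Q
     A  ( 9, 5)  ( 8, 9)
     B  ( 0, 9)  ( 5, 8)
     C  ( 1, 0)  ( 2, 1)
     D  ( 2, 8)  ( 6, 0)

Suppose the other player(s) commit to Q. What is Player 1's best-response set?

BR_1 = {A}

u_1(A vs Q) = 8
u_1(B vs Q) = 5
u_1(C vs Q) = 2
u_1(D vs Q) = 6
max payoff 8 at {A}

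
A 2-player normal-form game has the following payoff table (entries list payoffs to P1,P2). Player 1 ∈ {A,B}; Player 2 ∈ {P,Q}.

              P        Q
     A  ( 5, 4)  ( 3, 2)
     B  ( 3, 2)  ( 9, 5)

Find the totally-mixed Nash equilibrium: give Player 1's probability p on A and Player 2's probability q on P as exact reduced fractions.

P1 mixes 3/5 on A; P2 mixes 3/4 on P

P1 indiff ⇒ q·5+(1-q)·3 = q·3+(1-q)·9 ⇒ q(2) = (1-q)(6) ⇒ q = 3/4
P2 indiff ⇒ p·4+(1-p)·2 = p·2+(1-p)·5 ⇒ p(2) = (1-p)(3) ⇒ p = 3/5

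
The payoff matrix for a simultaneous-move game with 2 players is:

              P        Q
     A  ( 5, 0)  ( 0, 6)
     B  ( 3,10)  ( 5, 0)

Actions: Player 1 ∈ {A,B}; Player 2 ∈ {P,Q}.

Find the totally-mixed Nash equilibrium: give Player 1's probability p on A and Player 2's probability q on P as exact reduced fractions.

P1 indiff ⇒ q·5+(1-q)·0 = q·3+(1-q)·5 ⇒ q(2) = (1-q)(5) ⇒ q = 5/7
P2 indiff ⇒ p·0+(1-p)·10 = p·6+(1-p)·0 ⇒ p(-6) = (1-p)(-10) ⇒ p = 5/8

P1 mixes 5/8 on A; P2 mixes 5/7 on P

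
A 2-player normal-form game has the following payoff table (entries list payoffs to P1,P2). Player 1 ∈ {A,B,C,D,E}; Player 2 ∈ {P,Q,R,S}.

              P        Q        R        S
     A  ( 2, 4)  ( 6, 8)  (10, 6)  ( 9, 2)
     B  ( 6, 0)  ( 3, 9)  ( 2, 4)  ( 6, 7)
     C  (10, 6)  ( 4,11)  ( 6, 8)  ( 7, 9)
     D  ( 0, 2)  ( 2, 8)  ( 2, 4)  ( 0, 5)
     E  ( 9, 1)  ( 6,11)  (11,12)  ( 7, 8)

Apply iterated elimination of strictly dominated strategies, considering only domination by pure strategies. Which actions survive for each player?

Remaining: P1:{A,E} P2:{Q,R}

P1 drop B (C beats it: P:10>6 Q:4>3 R:6>2 S:7>6)
P1 drop D (A beats it: P:2>0 Q:6>2 R:10>2 S:9>0)
P2 drop P (Q beats it: A:8>4 C:11>6 E:11>1)
P1 drop C (A beats it: Q:6>4 R:10>6 S:9>7)
P2 drop S (Q beats it: A:8>2 E:11>8)
P1→{A,E} P2→{Q,R}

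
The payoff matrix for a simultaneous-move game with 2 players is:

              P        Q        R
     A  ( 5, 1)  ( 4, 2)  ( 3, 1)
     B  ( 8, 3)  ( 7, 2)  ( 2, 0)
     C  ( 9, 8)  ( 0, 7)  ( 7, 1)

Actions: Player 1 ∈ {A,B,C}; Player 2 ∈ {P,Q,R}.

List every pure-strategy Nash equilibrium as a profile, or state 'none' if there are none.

(A,P): not NE [P1→C gives 9>5; P2→Q gives 2>1]
(A,Q): not NE [P1→B gives 7>4]
(A,R): not NE [P1→C gives 7>3; P2→Q gives 2>1]
(B,P): not NE [P1→C gives 9>8]
(B,Q): not NE [P2→P gives 3>2]
(B,R): not NE [P1→C gives 7>2; P2→P gives 3>0]
(C,P): NE
(C,Q): not NE [P1→B gives 7>0; P2→P gives 8>7]
(C,R): not NE [P2→P gives 8>1]

NE set: (C,P)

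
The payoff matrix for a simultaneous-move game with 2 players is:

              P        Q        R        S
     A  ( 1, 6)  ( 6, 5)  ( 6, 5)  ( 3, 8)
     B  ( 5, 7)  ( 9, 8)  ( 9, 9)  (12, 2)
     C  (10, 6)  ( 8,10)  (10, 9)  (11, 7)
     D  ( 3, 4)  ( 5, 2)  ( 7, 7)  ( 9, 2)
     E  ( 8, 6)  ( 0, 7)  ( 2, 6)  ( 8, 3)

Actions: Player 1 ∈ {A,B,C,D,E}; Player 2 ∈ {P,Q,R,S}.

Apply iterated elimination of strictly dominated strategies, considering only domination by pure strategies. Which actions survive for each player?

Survivors P1:{B,C} P2:{Q,R}

P1 drop A (B beats it: P:5>1 Q:9>6 R:9>6 S:12>3)
P1 drop D (B beats it: P:5>3 Q:9>5 R:9>7 S:12>9)
P1 drop E (C beats it: P:10>8 Q:8>0 R:10>2 S:11>8)
P2 drop P (Q beats it: B:8>7 C:10>6)
P2 drop S (Q beats it: B:8>2 C:10>7)
P1→{B,C} P2→{Q,R}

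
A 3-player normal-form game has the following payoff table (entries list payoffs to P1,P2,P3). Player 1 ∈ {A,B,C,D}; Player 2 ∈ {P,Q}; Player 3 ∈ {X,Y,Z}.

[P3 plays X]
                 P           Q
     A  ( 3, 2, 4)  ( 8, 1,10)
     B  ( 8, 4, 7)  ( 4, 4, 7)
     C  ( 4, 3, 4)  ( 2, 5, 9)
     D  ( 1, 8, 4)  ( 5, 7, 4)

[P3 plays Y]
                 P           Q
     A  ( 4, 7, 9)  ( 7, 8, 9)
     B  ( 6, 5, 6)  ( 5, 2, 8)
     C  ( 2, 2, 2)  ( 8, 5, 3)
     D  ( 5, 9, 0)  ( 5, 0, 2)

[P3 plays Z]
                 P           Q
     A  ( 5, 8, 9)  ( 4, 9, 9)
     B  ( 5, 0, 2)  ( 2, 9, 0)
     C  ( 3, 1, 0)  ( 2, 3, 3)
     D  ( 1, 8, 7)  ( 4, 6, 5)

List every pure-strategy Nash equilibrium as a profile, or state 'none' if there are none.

(A,P,X): not NE [P1→B gives 8>3; P3→Z gives 9>4]
(A,P,Y): not NE [P1→B gives 6>4; P2→Q gives 8>7]
(A,P,Z): not NE [P2→Q gives 9>8]
(A,Q,X): not NE [P2→P gives 2>1]
(A,Q,Y): not NE [P1→C gives 8>7; P3→X gives 10>9]
(A,Q,Z): not NE [P3→X gives 10>9]
(B,P,X): NE
(B,P,Y): not NE [P3→X gives 7>6]
(B,P,Z): not NE [P2→Q gives 9>0; P3→X gives 7>2]
(B,Q,X): not NE [P1→A gives 8>4; P3→Y gives 8>7]
(B,Q,Y): not NE [P1→C gives 8>5; P2→P gives 5>2]
(B,Q,Z): not NE [P1→D gives 4>2; P3→Y gives 8>0]
(C,P,X): not NE [P1→B gives 8>4; P2→Q gives 5>3]
(C,P,Y): not NE [P1→B gives 6>2; P2→Q gives 5>2; P3→X gives 4>2]
(C,P,Z): not NE [P1→B gives 5>3; P2→Q gives 3>1; P3→X gives 4>0]
(C,Q,X): not NE [P1→A gives 8>2]
(C,Q,Y): not NE [P3→X gives 9>3]
(C,Q,Z): not NE [P1→D gives 4>2; P3→X gives 9>3]
(D,P,X): not NE [P1→B gives 8>1; P3→Z gives 7>4]
(D,P,Y): not NE [P1→B gives 6>5; P3→Z gives 7>0]
(D,P,Z): not NE [P1→B gives 5>1]
(D,Q,X): not NE [P1→A gives 8>5; P2→P gives 8>7; P3→Z gives 5>4]
(D,Q,Y): not NE [P1→C gives 8>5; P2→P gives 9>0; P3→Z gives 5>2]
(D,Q,Z): not NE [P2→P gives 8>6]

NE set: (B,P,X)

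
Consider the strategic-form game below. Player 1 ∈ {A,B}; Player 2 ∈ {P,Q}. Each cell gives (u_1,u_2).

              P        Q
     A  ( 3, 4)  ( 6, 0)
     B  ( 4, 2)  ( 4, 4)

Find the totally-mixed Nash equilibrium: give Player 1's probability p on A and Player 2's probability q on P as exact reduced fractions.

(p,q) = (1/3, 2/3)

P1 indiff ⇒ q·3+(1-q)·6 = q·4+(1-q)·4 ⇒ q(-1) = (1-q)(-2) ⇒ q = 2/3
P2 indiff ⇒ p·4+(1-p)·2 = p·0+(1-p)·4 ⇒ p(4) = (1-p)(2) ⇒ p = 1/3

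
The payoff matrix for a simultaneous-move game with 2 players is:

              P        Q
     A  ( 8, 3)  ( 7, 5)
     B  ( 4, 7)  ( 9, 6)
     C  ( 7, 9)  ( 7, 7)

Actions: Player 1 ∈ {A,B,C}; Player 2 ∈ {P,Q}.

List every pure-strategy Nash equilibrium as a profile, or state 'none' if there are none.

PSNE: ∅

(A,P): not NE [P2→Q gives 5>3]
(A,Q): not NE [P1→B gives 9>7]
(B,P): not NE [P1→A gives 8>4]
(B,Q): not NE [P2→P gives 7>6]
(C,P): not NE [P1→A gives 8>7]
(C,Q): not NE [P1→B gives 9>7; P2→P gives 9>7]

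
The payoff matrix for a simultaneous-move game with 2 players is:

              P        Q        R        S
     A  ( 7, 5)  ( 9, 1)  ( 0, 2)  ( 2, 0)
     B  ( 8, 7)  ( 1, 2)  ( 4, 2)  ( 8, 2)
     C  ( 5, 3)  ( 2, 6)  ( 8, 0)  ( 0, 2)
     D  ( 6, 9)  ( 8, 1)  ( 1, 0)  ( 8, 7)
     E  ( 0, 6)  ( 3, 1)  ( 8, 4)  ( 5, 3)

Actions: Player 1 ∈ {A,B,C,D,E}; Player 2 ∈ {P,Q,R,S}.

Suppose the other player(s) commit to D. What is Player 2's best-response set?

BR_2 = {P}

u_2(P vs D) = 9
u_2(Q vs D) = 1
u_2(R vs D) = 0
u_2(S vs D) = 7
max payoff 9 at {P}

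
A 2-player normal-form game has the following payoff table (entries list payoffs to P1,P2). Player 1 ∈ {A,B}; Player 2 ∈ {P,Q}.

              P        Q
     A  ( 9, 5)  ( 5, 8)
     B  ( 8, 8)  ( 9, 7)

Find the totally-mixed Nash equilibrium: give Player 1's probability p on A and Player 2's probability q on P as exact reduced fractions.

p=1/4, q=4/5

P1 indiff ⇒ q·9+(1-q)·5 = q·8+(1-q)·9 ⇒ q(1) = (1-q)(4) ⇒ q = 4/5
P2 indiff ⇒ p·5+(1-p)·8 = p·8+(1-p)·7 ⇒ p(-3) = (1-p)(-1) ⇒ p = 1/4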